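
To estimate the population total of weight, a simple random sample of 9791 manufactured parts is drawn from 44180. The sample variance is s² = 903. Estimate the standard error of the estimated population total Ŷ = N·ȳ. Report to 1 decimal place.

11837.3

Var(Ŷ) = N²·Var(ȳ) = N²·(1 − n/N)·s²/n.
f = 9791/44180 = 0.22161612; Var(ȳ) = 0.77838388·903/9791 = 0.071788443.
Var(Ŷ) = 44180² · 0.071788443 = 1.4012188 × 10^8.
SE(Ŷ) = √(1.4012188 × 10^8) = 11837.3.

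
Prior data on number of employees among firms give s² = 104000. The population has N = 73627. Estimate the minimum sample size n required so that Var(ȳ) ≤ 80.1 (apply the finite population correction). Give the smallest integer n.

Without fpc, n₀ = s²/D = 104000/80.1 = 1298.3770.
With fpc, (1 − n/N)·s²/n ≤ D requires n ≥ n₀/(1 + n₀/N) = 1298.3770/(1 + 1298.3770/73627) = 1275.8775.
Rounding up, n = 1276.

1276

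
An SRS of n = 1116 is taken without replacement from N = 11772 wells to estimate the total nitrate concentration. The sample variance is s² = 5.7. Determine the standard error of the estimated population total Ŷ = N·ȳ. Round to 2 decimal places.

800.44

Var(Ŷ) = N²·Var(ȳ) = N²·(1 − n/N)·s²/n.
f = 1116/11772 = 0.09480122; Var(ȳ) = 0.90519878·5.7/1116 = 0.0046233271.
Var(Ŷ) = 11772² · 0.0046233271 = 640700.6.
SE(Ŷ) = √(640700.6) = 800.44.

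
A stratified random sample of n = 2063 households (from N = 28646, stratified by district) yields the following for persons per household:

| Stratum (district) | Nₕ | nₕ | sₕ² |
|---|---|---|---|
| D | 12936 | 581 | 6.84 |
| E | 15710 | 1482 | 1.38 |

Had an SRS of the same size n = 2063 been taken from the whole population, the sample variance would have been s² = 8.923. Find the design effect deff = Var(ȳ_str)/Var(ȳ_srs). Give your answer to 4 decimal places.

0.6345

Var(ȳ_str) = Σ Wₕ²(1−fₕ)sₕ²/nₕ with Wₕ = Nₕ/28646:
  D: (12936/28646)²·(1−581/12936)·6.84/581 = 0.0022929509
  E: (15710/28646)²·(1−1482/15710)·1.38/1482 = 2.5364304 × 10^-4
  → Var(ȳ_str) = 0.0025465939.
Var(ȳ_srs) = (1 − 2063/28646)·8.923/2063 = 0.0040137625.
deff = 0.0025465939 / 0.0040137625 = 0.6345.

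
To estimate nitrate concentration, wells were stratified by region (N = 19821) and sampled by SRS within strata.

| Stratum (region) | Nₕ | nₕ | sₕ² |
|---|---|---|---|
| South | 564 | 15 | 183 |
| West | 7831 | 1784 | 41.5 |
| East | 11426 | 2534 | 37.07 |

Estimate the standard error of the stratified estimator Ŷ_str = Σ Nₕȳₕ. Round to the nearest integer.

Var(Ŷ_str) = Σₕ Nₕ²(1 − fₕ)sₕ²/nₕ.
South: 564²·(1 − 15/564)·183/15 = 3.7775592 × 10^6.
West: 7831²·(1 − 1784/7831)·41.5/1784 = 1.1015658 × 10^6.
East: 11426²·(1 − 2534/11426)·37.07/2534 = 1.4863109 × 10^6.
Sum = 6.3654359 × 10^6.
SE = √(6.3654359 × 10^6) = 2523.

2523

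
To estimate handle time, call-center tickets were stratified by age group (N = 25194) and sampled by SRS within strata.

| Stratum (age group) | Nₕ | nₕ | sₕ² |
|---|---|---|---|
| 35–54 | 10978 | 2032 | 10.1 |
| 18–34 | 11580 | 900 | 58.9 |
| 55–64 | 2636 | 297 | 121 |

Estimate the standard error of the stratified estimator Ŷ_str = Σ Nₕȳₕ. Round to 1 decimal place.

3330.7

Var(Ŷ_str) = Σₕ Nₕ²(1 − fₕ)sₕ²/nₕ.
35–54: 10978²·(1 − 2032/10978)·10.1/2032 = 488146.06.
18–34: 11580²·(1 − 900/11580)·58.9/900 = 8.0938024 × 10^6.
55–64: 2636²·(1 − 297/2636)·121/297 = 2.5119127 × 10^6.
Sum = 1.1093861 × 10^7.
SE = √(1.1093861 × 10^7) = 3330.7.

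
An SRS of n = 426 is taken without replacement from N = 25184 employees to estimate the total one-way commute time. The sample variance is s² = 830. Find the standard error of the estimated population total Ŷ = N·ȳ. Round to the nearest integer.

34854

Var(Ŷ) = N²·Var(ȳ) = N²·(1 − n/N)·s²/n.
f = 426/25184 = 0.01691550; Var(ȳ) = 0.98308450·830/426 = 1.9153994.
Var(Ŷ) = 25184² · 1.9153994 = 1.2148111 × 10^9.
SE(Ŷ) = √(1.2148111 × 10^9) = 34854.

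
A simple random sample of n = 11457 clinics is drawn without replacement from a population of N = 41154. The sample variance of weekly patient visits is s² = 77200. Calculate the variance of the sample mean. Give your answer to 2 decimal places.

4.86

Under SRS without replacement, Var(ȳ) = (1 − f)·s²/n with f = n/N = 11457/41154 = 0.27839335.
Var(ȳ) = (1 − 0.27839335)·77200/11457 = 0.72160665·6.7382386 = 4.8623578.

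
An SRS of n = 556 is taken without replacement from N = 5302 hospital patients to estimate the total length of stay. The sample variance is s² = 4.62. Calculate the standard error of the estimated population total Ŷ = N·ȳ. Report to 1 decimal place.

457.3

Var(Ŷ) = N²·Var(ȳ) = N²·(1 − n/N)·s²/n.
f = 556/5302 = 0.10486609; Var(ȳ) = 0.89513391·4.62/556 = 0.0074379832.
Var(Ŷ) = 5302² · 0.0074379832 = 209090.66.
SE(Ŷ) = √(209090.66) = 457.3.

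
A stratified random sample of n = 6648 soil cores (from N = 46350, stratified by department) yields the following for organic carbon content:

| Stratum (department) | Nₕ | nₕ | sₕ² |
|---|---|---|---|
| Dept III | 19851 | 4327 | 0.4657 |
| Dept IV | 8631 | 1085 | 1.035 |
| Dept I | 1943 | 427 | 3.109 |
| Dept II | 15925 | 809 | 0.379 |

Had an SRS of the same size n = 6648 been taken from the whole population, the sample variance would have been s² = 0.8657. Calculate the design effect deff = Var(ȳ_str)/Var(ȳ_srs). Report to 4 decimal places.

0.9578

Var(ȳ_str) = Σ Wₕ²(1−fₕ)sₕ²/nₕ with Wₕ = Nₕ/46350:
  Dept III: (19851/46350)²·(1−4327/19851)·0.4657/4327 = 1.5438528 × 10^-5
  Dept IV: (8631/46350)²·(1−1085/8631)·1.035/1085 = 2.8919385 × 10^-5
  Dept I: (1943/46350)²·(1−427/1943)·3.109/427 = 9.9830989 × 10^-6
  Dept II: (15925/46350)²·(1−809/15925)·0.379/809 = 5.2493742 × 10^-5
  → Var(ȳ_str) = 1.0683475 × 10^-4.
Var(ȳ_srs) = (1 − 6648/46350)·0.8657/6648 = 1.1154216 × 10^-4.
deff = (1.0683475 × 10^-4) / (1.1154216 × 10^-4) = 0.9578.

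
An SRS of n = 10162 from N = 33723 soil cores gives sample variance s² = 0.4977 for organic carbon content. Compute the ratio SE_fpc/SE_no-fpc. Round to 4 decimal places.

f = n/N = 10162/33723 = 0.30133737.
SE_no-fpc = √(s²/n) = 0.0069983269; SE_fpc = √((1−f)s²/n) = 0.0058496244.
Ratio = √(1−f) = 0.83586042.

0.8359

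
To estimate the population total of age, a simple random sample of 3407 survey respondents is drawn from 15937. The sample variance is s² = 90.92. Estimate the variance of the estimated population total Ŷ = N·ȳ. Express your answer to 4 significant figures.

Var(Ŷ) = N²·Var(ȳ) = N²·(1 − n/N)·s²/n.
f = 3407/15937 = 0.21377926; Var(ȳ) = 0.78622074·90.92/3407 = 0.020981271.
Var(Ŷ) = 15937² · 0.020981271 = 5.3289904 × 10^6.

5.329 × 10^6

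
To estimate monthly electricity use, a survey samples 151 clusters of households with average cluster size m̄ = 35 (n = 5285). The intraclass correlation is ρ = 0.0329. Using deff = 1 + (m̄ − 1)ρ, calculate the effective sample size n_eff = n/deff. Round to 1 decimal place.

2494.6

deff = 1 + (35 − 1)·0.0329 = 1 + 1.1186 = 2.1186.
n_eff = 5285 / 2.1186 = 2494.6.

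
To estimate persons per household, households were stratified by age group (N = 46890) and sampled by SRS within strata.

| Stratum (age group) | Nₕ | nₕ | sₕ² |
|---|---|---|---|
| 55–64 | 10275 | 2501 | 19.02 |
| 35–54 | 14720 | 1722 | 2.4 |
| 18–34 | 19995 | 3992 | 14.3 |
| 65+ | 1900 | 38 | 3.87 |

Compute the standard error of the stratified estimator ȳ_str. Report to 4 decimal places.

0.0329

Var(ȳ_str) = Σₕ Wₕ²(1 − fₕ)sₕ²/nₕ with Wₕ = Nₕ/N, N = 46890.
55–64: Wₕ = 0.21912988; term = 0.21912988²·(1 − 0.24340633)·19.02/2501 = 2.7628845 × 10^-4.
35–54: Wₕ = 0.31392621; term = 0.31392621²·(1 − 0.11698370)·2.4/1722 = 1.2128357 × 10^-4.
18–34: Wₕ = 0.42642354; term = 0.42642354²·(1 − 0.19964991)·14.3/3992 = 5.2132416 × 10^-4.
65+: Wₕ = 0.04052037; term = 0.04052037²·(1 − 0.02000000)·3.87/38 = 1.6387027 × 10^-4.
Sum = 0.0010827665.
SE = √(0.0010827665) = 0.0329.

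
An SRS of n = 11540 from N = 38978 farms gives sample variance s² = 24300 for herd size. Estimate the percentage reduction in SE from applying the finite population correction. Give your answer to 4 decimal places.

16.0991

f = n/N = 11540/38978 = 0.29606445.
SE_no-fpc = √(s²/n) = 1.4511097; SE_fpc = √((1−f)s²/n) = 1.2174936.
Ratio = √(1−f) = 0.83900867. Reduction = 100·(1 − 0.83900867) = 16.0991%.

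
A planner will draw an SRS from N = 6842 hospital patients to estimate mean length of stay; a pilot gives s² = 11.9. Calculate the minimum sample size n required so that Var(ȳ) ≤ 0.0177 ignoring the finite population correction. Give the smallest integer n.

Without fpc, n₀ = s²/D = 11.9/0.0177 = 672.3164.
Rounding up, n = 673.

673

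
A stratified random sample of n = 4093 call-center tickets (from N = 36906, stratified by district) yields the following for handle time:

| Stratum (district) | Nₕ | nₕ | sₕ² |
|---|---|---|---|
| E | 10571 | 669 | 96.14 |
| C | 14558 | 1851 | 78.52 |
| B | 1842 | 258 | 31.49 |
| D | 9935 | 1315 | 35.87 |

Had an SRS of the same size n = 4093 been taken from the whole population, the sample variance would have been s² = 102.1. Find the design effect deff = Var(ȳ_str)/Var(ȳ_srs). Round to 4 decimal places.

Var(ȳ_str) = Σ Wₕ²(1−fₕ)sₕ²/nₕ with Wₕ = Nₕ/36906:
  E: (10571/36906)²·(1−669/10571)·96.14/669 = 0.011043915
  C: (14558/36906)²·(1−1851/14558)·78.52/1851 = 0.0057613553
  B: (1842/36906)²·(1−258/1842)·31.49/258 = 2.6145912 × 10^-4
  D: (9935/36906)²·(1−1315/9935)·35.87/1315 = 0.0017150896
  → Var(ȳ_str) = 0.018781819.
Var(ȳ_srs) = (1 − 4093/36906)·102.1/4093 = 0.02217854.
deff = 0.018781819 / 0.02217854 = 0.8468.

0.8468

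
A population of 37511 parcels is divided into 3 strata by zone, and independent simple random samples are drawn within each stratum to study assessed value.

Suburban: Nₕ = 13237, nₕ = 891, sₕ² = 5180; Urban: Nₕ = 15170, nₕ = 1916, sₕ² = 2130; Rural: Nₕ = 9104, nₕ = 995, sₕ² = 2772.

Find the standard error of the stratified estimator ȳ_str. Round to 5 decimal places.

Var(ȳ_str) = Σₕ Wₕ²(1 − fₕ)sₕ²/nₕ with Wₕ = Nₕ/N, N = 37511.
Suburban: Wₕ = 0.35288315; term = 0.35288315²·(1 − 0.06731132)·5180/891 = 0.67522826.
Urban: Wₕ = 0.40441471; term = 0.40441471²·(1 − 0.12630191)·2130/1916 = 0.15885444.
Rural: Wₕ = 0.24270214; term = 0.24270214²·(1 − 0.10929262)·2772/995 = 0.14616804.
Sum = 0.98025074.
SE = √(0.98025074) = 0.99008.

0.99008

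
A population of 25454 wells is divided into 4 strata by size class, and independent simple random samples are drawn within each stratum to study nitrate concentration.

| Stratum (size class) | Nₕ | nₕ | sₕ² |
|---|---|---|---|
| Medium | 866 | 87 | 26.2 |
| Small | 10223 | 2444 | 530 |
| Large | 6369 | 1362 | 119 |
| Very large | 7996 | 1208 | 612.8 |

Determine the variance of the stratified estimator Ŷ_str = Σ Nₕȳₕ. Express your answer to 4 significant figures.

Var(Ŷ_str) = Σₕ Nₕ²(1 − fₕ)sₕ²/nₕ.
Medium: 866²·(1 − 87/866)·26.2/87 = 203159.62.
Small: 10223²·(1 − 2444/10223)·530/2444 = 1.724554 × 10^7.
Large: 6369²·(1 − 1362/6369)·119/1362 = 2.7862411 × 10^6.
Very large: 7996²·(1 − 1208/7996)·612.8/1208 = 2.7533818 × 10^7.
Sum = 4.7768759 × 10^7.

4.777 × 10^7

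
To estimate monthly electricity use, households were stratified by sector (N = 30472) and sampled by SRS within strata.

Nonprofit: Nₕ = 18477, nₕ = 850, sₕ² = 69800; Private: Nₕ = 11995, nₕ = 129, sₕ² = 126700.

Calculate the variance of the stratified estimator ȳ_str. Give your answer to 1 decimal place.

179.4

Var(ȳ_str) = Σₕ Wₕ²(1 − fₕ)sₕ²/nₕ with Wₕ = Nₕ/N, N = 30472.
Nonprofit: Wₕ = 0.60635994; term = 0.60635994²·(1 − 0.04600314)·69800/850 = 28.803445.
Private: Wₕ = 0.39364006; term = 0.39364006²·(1 − 0.01075448)·126700/129 = 150.55306.
Sum = 179.35651.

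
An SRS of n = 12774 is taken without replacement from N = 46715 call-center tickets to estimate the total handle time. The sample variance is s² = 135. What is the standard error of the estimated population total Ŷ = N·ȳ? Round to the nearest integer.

4093

Var(Ŷ) = N²·Var(ȳ) = N²·(1 − n/N)·s²/n.
f = 12774/46715 = 0.27344536; Var(ȳ) = 0.72655464·135/12774 = 0.0076784779.
Var(Ŷ) = 46715² · 0.0076784779 = 1.6756675 × 10^7.
SE(Ŷ) = √(1.6756675 × 10^7) = 4093.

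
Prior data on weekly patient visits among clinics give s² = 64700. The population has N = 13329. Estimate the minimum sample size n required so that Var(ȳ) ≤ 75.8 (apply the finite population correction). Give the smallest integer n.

803

Without fpc, n₀ = s²/D = 64700/75.8 = 853.5620.
With fpc, (1 − n/N)·s²/n ≤ D requires n ≥ n₀/(1 + n₀/N) = 853.5620/(1 + 853.5620/13329) = 802.1913.
Rounding up, n = 803.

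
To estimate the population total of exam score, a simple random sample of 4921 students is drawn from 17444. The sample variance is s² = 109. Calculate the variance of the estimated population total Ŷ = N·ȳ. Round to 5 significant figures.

4.8387 × 10^6

Var(Ŷ) = N²·Var(ȳ) = N²·(1 − n/N)·s²/n.
f = 4921/17444 = 0.28210273; Var(ȳ) = 0.71789727·109/4921 = 0.015901403.
Var(Ŷ) = 17444² · 0.015901403 = 4.8386878 × 10^6.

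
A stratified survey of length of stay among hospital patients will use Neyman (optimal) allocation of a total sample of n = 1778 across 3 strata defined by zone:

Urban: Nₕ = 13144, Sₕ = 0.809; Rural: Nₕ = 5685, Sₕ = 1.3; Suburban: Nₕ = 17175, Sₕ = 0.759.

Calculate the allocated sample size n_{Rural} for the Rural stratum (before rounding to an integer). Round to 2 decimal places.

423.06

Neyman allocation: nₕ = n·NₕSₕ / Σⱼ NⱼSⱼ.
Σ NⱼSⱼ = 13144·0.809 + 5685·1.3 + 17175·0.759 = 31059.821.
n_{Rural} = 1778·5685·1.3 / 31059.821 = 423.06.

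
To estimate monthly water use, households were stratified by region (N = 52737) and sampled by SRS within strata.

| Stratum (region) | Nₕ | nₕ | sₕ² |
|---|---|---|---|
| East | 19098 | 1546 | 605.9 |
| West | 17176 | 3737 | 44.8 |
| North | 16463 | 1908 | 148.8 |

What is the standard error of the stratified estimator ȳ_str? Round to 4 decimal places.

Var(ȳ_str) = Σₕ Wₕ²(1 − fₕ)sₕ²/nₕ with Wₕ = Nₕ/N, N = 52737.
East: Wₕ = 0.36213664; term = 0.36213664²·(1 − 0.08095088)·605.9/1546 = 0.047236218.
West: Wₕ = 0.32569164; term = 0.32569164²·(1 − 0.21757103)·44.8/3737 = 9.9497704 × 10^-4.
North: Wₕ = 0.31217172; term = 0.31217172²·(1 − 0.11589625)·148.8/1908 = 0.0067191588.
Sum = 0.054950354.
SE = √(0.054950354) = 0.2344.

0.2344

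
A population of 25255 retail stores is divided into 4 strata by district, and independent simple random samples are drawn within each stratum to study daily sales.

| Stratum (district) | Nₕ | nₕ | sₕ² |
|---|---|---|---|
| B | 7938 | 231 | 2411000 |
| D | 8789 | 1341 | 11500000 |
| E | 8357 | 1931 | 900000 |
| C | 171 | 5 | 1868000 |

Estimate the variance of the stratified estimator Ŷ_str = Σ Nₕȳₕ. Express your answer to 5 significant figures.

1.2355 × 10^12

Var(Ŷ_str) = Σₕ Nₕ²(1 − fₕ)sₕ²/nₕ.
B: 7938²·(1 − 231/7938)·2411000/231 = 6.3853056 × 10^11.
D: 8789²·(1 − 1341/8789)·11500000/1341 = 5.613687 × 10^11.
E: 8357²·(1 − 1931/8357)·900000/1931 = 2.5029453 × 10^10.
C: 171²·(1 − 5/171)·1868000/5 = 1.060501 × 10^10.
Sum = 1.2355337 × 10^12.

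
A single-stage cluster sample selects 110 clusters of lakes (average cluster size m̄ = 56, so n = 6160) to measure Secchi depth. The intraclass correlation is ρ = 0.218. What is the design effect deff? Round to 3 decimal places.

deff = 1 + (56 − 1)·0.218 = 1 + 11.99 = 12.99.

12.990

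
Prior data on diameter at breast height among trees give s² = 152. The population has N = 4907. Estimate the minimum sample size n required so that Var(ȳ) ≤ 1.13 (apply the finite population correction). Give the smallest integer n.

131

Without fpc, n₀ = s²/D = 152/1.13 = 134.5133.
With fpc, (1 − n/N)·s²/n ≤ D requires n ≥ n₀/(1 + n₀/N) = 134.5133/(1 + 134.5133/4907) = 130.9243.
Rounding up, n = 131.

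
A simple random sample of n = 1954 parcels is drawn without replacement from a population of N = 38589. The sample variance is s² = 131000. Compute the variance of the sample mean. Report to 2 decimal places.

Under SRS without replacement, Var(ȳ) = (1 − f)·s²/n with f = n/N = 1954/38589 = 0.05063619.
Var(ȳ) = (1 − 0.05063619)·131000/1954 = 0.94936381·67.041965 = 63.647215.

63.65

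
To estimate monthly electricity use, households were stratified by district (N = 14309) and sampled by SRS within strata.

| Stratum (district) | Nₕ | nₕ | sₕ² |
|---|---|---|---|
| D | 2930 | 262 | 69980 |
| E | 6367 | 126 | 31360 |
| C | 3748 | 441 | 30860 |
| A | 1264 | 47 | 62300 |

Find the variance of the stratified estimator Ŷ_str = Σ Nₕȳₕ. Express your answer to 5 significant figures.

1.4884 × 10^10

Var(Ŷ_str) = Σₕ Nₕ²(1 − fₕ)sₕ²/nₕ.
D: 2930²·(1 − 262/2930)·69980/262 = 2.0879788 × 10^9.
E: 6367²·(1 − 126/6367)·31360/126 = 9.8899601 × 10^9.
C: 3748²·(1 − 441/3748)·30860/441 = 8.6734346 × 10^8.
A: 1264²·(1 − 47/1264)·62300/47 = 2.0390498 × 10^9.
Sum = 1.4884332 × 10^10.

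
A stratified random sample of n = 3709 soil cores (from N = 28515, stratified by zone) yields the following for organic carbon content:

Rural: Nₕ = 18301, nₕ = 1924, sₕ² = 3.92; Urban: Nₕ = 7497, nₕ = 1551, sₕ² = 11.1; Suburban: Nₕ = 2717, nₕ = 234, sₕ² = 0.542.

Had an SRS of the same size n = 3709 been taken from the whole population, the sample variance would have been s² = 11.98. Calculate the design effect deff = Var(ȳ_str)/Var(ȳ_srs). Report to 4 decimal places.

0.4138

Var(ȳ_str) = Σ Wₕ²(1−fₕ)sₕ²/nₕ with Wₕ = Nₕ/28515:
  Rural: (18301/28515)²·(1−1924/18301)·3.92/1924 = 7.5100602 × 10^-4
  Urban: (7497/28515)²·(1−1551/7497)·11.1/1551 = 3.9235288 × 10^-4
  Suburban: (2717/28515)²·(1−234/2717)·0.542/234 = 1.9217772 × 10^-5
  → Var(ȳ_str) = 0.0011625767.
Var(ȳ_srs) = (1 − 3709/28515)·11.98/3709 = 0.0028098514.
deff = 0.0011625767 / 0.0028098514 = 0.4138.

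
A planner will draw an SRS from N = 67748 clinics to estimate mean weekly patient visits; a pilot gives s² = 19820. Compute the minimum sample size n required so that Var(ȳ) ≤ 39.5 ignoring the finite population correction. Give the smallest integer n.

Without fpc, n₀ = s²/D = 19820/39.5 = 501.7722.
Rounding up, n = 502.

502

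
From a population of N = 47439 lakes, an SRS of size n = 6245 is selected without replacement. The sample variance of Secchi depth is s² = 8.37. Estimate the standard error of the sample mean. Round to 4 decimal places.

0.0341

Under SRS without replacement, Var(ȳ) = (1 − f)·s²/n with f = n/N = 6245/47439 = 0.13164274.
Var(ȳ) = (1 − 0.13164274)·8.37/6245 = 0.86835726·0.0013402722 = 0.0011638351.
SE(ȳ) = √(0.0011638351) = 0.0341.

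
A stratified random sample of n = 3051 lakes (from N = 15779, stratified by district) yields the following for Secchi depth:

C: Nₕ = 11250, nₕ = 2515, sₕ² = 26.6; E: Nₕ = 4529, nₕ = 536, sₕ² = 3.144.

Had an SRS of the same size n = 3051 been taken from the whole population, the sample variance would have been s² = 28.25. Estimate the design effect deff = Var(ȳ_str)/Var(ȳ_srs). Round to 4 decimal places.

0.6160

Var(ȳ_str) = Σ Wₕ²(1−fₕ)sₕ²/nₕ with Wₕ = Nₕ/15779:
  C: (11250/15779)²·(1−2515/11250)·26.6/2515 = 0.0041744583
  E: (4529/15779)²·(1−536/4529)·3.144/536 = 4.2604986 × 10^-4
  → Var(ȳ_str) = 0.0046005082.
Var(ȳ_srs) = (1 − 3051/15779)·28.25/3051 = 0.007468905.
deff = 0.0046005082 / 0.007468905 = 0.6160.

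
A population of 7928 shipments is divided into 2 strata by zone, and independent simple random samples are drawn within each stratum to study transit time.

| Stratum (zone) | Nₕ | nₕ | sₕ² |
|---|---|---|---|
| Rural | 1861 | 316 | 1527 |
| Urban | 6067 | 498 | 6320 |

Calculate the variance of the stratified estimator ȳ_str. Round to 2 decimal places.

Var(ȳ_str) = Σₕ Wₕ²(1 − fₕ)sₕ²/nₕ with Wₕ = Nₕ/N, N = 7928.
Rural: Wₕ = 0.23473764; term = 0.23473764²·(1 − 0.16980118)·1527/316 = 0.22105459.
Urban: Wₕ = 0.76526236; term = 0.76526236²·(1 − 0.08208340)·6320/498 = 6.8219992.
Sum = 7.0430538.

7.04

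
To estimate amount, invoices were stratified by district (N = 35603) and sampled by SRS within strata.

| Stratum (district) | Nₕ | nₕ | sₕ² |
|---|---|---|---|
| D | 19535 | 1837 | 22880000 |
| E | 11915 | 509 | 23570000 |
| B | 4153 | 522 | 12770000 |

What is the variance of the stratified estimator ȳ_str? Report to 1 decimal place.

8652.9

Var(ȳ_str) = Σₕ Wₕ²(1 − fₕ)sₕ²/nₕ with Wₕ = Nₕ/N, N = 35603.
D: Wₕ = 0.54868972; term = 0.54868972²·(1 − 0.09403635)·22880000/1837 = 3397.1231.
E: Wₕ = 0.33466281; term = 0.33466281²·(1 − 0.04271926)·23570000/509 = 4964.7345.
B: Wₕ = 0.11664747; term = 0.11664747²·(1 − 0.12569227)·12770000/522 = 291.02841.
Sum = 8652.886.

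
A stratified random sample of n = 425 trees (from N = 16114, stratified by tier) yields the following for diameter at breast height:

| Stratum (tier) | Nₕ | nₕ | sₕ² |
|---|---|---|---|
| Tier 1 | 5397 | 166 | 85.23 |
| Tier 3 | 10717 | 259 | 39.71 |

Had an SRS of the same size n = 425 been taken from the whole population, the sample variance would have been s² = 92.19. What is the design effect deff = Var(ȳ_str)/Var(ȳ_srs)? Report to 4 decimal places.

Var(ȳ_str) = Σ Wₕ²(1−fₕ)sₕ²/nₕ with Wₕ = Nₕ/16114:
  Tier 1: (5397/16114)²·(1−166/5397)·85.23/166 = 0.055823212
  Tier 3: (10717/16114)²·(1−259/10717)·39.71/259 = 0.066178249
  → Var(ȳ_str) = 0.12200146.
Var(ȳ_srs) = (1 − 425/16114)·92.19/425 = 0.21119653.
deff = 0.12200146 / 0.21119653 = 0.5777.

0.5777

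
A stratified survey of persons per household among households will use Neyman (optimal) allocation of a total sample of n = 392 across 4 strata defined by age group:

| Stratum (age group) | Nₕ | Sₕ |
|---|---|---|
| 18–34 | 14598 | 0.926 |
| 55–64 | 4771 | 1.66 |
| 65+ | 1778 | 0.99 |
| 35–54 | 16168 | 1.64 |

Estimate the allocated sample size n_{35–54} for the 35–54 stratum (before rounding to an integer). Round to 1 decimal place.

Neyman allocation: nₕ = n·NₕSₕ / Σⱼ NⱼSⱼ.
Σ NⱼSⱼ = 14598·0.926 + 4771·1.66 + 1778·0.99 + 16168·1.64 = 49713.348.
n_{35–54} = 392·16168·1.64 / 49713.348 = 209.1.

209.1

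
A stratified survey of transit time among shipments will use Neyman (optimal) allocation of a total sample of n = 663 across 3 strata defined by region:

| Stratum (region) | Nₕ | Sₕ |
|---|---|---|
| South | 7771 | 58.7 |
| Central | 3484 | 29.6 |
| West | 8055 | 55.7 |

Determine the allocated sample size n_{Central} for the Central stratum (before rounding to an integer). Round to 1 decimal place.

Neyman allocation: nₕ = n·NₕSₕ / Σⱼ NⱼSⱼ.
Σ NⱼSⱼ = 7771·58.7 + 3484·29.6 + 8055·55.7 = 1.0079476 × 10^6.
n_{Central} = 663·3484·29.6 / (1.0079476 × 10^6) = 67.8.

67.8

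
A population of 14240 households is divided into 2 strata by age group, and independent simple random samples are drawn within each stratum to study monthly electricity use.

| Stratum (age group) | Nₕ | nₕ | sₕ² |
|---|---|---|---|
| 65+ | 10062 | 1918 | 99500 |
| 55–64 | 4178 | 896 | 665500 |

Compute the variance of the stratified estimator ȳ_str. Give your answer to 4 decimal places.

71.1899

Var(ȳ_str) = Σₕ Wₕ²(1 − fₕ)sₕ²/nₕ with Wₕ = Nₕ/N, N = 14240.
65+: Wₕ = 0.70660112; term = 0.70660112²·(1 − 0.19061817)·99500/1918 = 20.964117.
55–64: Wₕ = 0.29339888; term = 0.29339888²·(1 − 0.21445668)·665500/896 = 50.225826.
Sum = 71.189943.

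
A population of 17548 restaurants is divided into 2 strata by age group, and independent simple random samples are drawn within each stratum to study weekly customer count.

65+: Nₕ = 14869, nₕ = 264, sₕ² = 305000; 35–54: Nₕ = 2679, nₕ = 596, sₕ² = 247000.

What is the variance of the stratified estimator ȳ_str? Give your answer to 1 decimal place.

Var(ȳ_str) = Σₕ Wₕ²(1 − fₕ)sₕ²/nₕ with Wₕ = Nₕ/N, N = 17548.
65+: Wₕ = 0.84733303; term = 0.84733303²·(1 − 0.01775506)·305000/264 = 814.74928.
35–54: Wₕ = 0.15266697; term = 0.15266697²·(1 − 0.22247107)·247000/596 = 7.5103024.
Sum = 822.25958.

822.3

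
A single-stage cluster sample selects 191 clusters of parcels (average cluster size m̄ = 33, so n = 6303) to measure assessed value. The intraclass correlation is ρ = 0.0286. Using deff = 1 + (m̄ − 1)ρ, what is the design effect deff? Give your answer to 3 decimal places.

1.915

deff = 1 + (33 − 1)·0.0286 = 1 + 0.9152 = 1.9152.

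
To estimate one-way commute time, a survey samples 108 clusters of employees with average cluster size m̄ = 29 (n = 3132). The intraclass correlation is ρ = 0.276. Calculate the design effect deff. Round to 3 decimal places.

8.728

deff = 1 + (29 − 1)·0.276 = 1 + 7.728 = 8.728.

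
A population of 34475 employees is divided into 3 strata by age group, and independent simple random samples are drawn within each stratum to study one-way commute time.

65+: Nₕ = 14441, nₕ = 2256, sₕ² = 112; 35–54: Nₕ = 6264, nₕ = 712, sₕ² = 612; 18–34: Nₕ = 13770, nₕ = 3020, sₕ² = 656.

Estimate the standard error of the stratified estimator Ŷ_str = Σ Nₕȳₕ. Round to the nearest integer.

Var(Ŷ_str) = Σₕ Nₕ²(1 − fₕ)sₕ²/nₕ.
65+: 14441²·(1 − 2256/14441)·112/2256 = 8.7357808 × 10^6.
35–54: 6264²·(1 − 712/6264)·612/712 = 2.9893216 × 10^7.
18–34: 13770²·(1 − 3020/13770)·656/3020 = 3.2154318 × 10^7.
Sum = 7.0783315 × 10^7.
SE = √(7.0783315 × 10^7) = 8413.

8413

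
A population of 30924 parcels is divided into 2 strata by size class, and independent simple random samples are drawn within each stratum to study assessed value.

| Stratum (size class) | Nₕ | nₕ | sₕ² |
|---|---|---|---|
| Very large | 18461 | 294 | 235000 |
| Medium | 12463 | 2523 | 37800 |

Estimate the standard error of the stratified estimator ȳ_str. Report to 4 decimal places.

16.8009

Var(ȳ_str) = Σₕ Wₕ²(1 − fₕ)sₕ²/nₕ with Wₕ = Nₕ/N, N = 30924.
Very large: Wₕ = 0.59697969; term = 0.59697969²·(1 − 0.01592546)·235000/294 = 280.32875.
Medium: Wₕ = 0.40302031; term = 0.40302031²·(1 − 0.20243922)·37800/2523 = 1.940851.
Sum = 282.2696.
SE = √(282.2696) = 16.8009.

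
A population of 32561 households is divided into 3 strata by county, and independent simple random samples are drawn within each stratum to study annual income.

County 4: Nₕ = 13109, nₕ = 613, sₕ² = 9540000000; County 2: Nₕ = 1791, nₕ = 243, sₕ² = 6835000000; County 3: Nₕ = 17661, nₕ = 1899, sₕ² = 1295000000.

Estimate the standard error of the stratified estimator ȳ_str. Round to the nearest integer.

1630

Var(ȳ_str) = Σₕ Wₕ²(1 − fₕ)sₕ²/nₕ with Wₕ = Nₕ/N, N = 32561.
County 4: Wₕ = 0.40259820; term = 0.40259820²·(1 − 0.04676177)·9540000000/613 = 2.4045456 × 10^6.
County 2: Wₕ = 0.05500445; term = 0.05500445²·(1 − 0.13567839)·6835000000/243 = 73553.496.
County 3: Wₕ = 0.54239735; term = 0.54239735²·(1 − 0.10752506)·1295000000/1899 = 179050.67.
Sum = 2.6571498 × 10^6.
SE = √(2.6571498 × 10^6) = 1630.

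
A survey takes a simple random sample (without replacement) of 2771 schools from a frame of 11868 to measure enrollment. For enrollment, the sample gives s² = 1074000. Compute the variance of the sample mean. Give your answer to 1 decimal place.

Under SRS without replacement, Var(ȳ) = (1 − f)·s²/n with f = n/N = 2771/11868 = 0.23348500.
Var(ȳ) = (1 − 0.23348500)·1074000/2771 = 0.76651500·387.58571 = 297.09026.

297.1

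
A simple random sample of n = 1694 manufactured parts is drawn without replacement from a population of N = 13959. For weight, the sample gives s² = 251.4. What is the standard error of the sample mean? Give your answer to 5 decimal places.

Under SRS without replacement, Var(ȳ) = (1 − f)·s²/n with f = n/N = 1694/13959 = 0.12135540.
Var(ȳ) = (1 − 0.12135540)·251.4/1694 = 0.87864460·0.14840614 = 0.13039625.
SE(ȳ) = √(0.13039625) = 0.36110.

0.36110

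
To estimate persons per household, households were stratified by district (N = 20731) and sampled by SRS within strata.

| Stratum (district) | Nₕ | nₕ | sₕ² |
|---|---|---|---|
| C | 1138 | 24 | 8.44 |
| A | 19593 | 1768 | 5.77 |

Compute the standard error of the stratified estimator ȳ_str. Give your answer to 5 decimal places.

Var(ȳ_str) = Σₕ Wₕ²(1 − fₕ)sₕ²/nₕ with Wₕ = Nₕ/N, N = 20731.
C: Wₕ = 0.05489364; term = 0.05489364²·(1 − 0.02108963)·8.44/24 = 0.0010373329.
A: Wₕ = 0.94510636; term = 0.94510636²·(1 − 0.09023631)·5.77/1768 = 0.0026520611.
Sum = 0.003689394.
SE = √(0.003689394) = 0.06074.

0.06074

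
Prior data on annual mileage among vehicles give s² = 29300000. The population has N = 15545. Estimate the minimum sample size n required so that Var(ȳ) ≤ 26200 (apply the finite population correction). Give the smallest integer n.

1044

Without fpc, n₀ = s²/D = 29300000/26200 = 1118.3206.
With fpc, (1 − n/N)·s²/n ≤ D requires n ≥ n₀/(1 + n₀/N) = 1118.3206/(1 + 1118.3206/15545) = 1043.2671.
Rounding up, n = 1044.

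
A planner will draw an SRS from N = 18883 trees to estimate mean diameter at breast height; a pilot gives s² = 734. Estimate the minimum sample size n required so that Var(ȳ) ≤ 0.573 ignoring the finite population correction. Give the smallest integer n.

Without fpc, n₀ = s²/D = 734/0.573 = 1280.9773.
Rounding up, n = 1281.

1281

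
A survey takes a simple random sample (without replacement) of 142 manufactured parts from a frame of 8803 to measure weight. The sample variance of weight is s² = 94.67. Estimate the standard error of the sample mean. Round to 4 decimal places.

Under SRS without replacement, Var(ȳ) = (1 − f)·s²/n with f = n/N = 142/8803 = 0.01613086.
Var(ȳ) = (1 − 0.01613086)·94.67/142 = 0.98386914·0.66669014 = 0.65593585.
SE(ȳ) = √(0.65593585) = 0.8099.

0.8099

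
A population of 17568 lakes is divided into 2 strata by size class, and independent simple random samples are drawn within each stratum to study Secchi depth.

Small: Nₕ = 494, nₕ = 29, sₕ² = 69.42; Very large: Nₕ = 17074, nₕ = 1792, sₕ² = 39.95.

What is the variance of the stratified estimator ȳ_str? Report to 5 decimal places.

0.02063

Var(ȳ_str) = Σₕ Wₕ²(1 − fₕ)sₕ²/nₕ with Wₕ = Nₕ/N, N = 17568.
Small: Wₕ = 0.02811931; term = 0.02811931²·(1 − 0.05870445)·69.42/29 = 0.0017816478.
Very large: Wₕ = 0.97188069; term = 0.97188069²·(1 − 0.10495490)·39.95/1792 = 0.01884732.
Sum = 0.020628968.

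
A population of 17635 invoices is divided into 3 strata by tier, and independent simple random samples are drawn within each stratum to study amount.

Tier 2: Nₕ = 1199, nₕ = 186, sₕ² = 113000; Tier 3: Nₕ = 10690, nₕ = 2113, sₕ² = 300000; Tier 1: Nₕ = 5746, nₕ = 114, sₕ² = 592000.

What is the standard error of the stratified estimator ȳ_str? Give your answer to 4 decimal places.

Var(ȳ_str) = Σₕ Wₕ²(1 − fₕ)sₕ²/nₕ with Wₕ = Nₕ/N, N = 17635.
Tier 2: Wₕ = 0.06798979; term = 0.06798979²·(1 − 0.15512927)·113000/186 = 2.372702.
Tier 3: Wₕ = 0.60618089; term = 0.60618089²·(1 − 0.19766137)·300000/2113 = 41.858527.
Tier 1: Wₕ = 0.32582932; term = 0.32582932²·(1 − 0.01983989)·592000/114 = 540.37369.
Sum = 584.60492.
SE = √(584.60492) = 24.1786.

24.1786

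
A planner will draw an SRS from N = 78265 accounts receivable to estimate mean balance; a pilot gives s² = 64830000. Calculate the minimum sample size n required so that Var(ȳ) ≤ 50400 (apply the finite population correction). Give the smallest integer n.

1266

Without fpc, n₀ = s²/D = 64830000/50400 = 1286.3095.
With fpc, (1 − n/N)·s²/n ≤ D requires n ≥ n₀/(1 + n₀/N) = 1286.3095/(1 + 1286.3095/78265) = 1265.5104.
Rounding up, n = 1266.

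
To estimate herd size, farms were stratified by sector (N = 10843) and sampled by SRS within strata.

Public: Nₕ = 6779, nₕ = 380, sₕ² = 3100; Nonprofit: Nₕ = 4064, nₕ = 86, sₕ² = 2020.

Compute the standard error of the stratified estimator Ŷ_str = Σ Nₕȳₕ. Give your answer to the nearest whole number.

Var(Ŷ_str) = Σₕ Nₕ²(1 − fₕ)sₕ²/nₕ.
Public: 6779²·(1 − 380/6779)·3100/380 = 3.5387986 × 10^8.
Nonprofit: 4064²·(1 − 86/4064)·2020/86 = 3.7972693 × 10^8.
Sum = 7.3360679 × 10^8.
SE = √(7.3360679 × 10^8) = 27085.

27085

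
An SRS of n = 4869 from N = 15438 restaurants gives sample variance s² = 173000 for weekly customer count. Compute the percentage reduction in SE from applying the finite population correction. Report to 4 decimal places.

f = n/N = 4869/15438 = 0.31539059.
SE_no-fpc = √(s²/n) = 5.960781; SE_fpc = √((1−f)s²/n) = 4.9320173.
Ratio = √(1−f) = 0.82741127. Reduction = 100·(1 − 0.82741127) = 17.2589%.

17.2589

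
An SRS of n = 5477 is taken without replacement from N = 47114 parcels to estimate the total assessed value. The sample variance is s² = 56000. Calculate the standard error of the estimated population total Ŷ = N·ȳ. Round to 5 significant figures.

141620

Var(Ŷ) = N²·Var(ȳ) = N²·(1 − n/N)·s²/n.
f = 5477/47114 = 0.11624995; Var(ȳ) = 0.88375005·56000/5477 = 9.0359691.
Var(Ŷ) = 47114² · 9.0359691 = 2.0057403 × 10^10.
SE(Ŷ) = √(2.0057403 × 10^10) = 141620.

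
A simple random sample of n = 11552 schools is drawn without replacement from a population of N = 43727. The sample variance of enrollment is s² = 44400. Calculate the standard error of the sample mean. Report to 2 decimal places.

Under SRS without replacement, Var(ȳ) = (1 − f)·s²/n with f = n/N = 11552/43727 = 0.26418460.
Var(ȳ) = (1 − 0.26418460)·44400/11552 = 0.73581540·3.8434903 = 2.8280994.
SE(ȳ) = √(2.8280994) = 1.68.

1.68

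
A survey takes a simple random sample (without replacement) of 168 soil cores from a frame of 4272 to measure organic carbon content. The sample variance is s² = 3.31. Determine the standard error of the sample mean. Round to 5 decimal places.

Under SRS without replacement, Var(ȳ) = (1 − f)·s²/n with f = n/N = 168/4272 = 0.03932584.
Var(ȳ) = (1 − 0.03932584)·3.31/168 = 0.96067416·0.019702381 = 0.018927568.
SE(ȳ) = √(0.018927568) = 0.13758.

0.13758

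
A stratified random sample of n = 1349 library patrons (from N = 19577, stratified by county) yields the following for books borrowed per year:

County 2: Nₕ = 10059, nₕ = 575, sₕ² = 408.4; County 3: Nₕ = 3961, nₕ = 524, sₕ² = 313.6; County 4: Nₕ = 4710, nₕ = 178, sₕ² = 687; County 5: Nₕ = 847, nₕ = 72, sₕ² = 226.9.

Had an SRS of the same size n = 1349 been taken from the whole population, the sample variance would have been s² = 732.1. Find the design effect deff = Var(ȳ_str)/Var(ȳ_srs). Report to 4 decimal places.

0.8280

Var(ȳ_str) = Σ Wₕ²(1−fₕ)sₕ²/nₕ with Wₕ = Nₕ/19577:
  County 2: (10059/19577)²·(1−575/10059)·408.4/575 = 0.17679581
  County 3: (3961/19577)²·(1−524/3961)·313.6/524 = 0.021258708
  County 4: (4710/19577)²·(1−178/4710)·687/178 = 0.21495882
  County 5: (847/19577)²·(1−72/847)·226.9/72 = 0.0053975271
  → Var(ȳ_str) = 0.41841087.
Var(ȳ_srs) = (1 − 1349/19577)·732.1/1349 = 0.50530237.
deff = 0.41841087 / 0.50530237 = 0.8280.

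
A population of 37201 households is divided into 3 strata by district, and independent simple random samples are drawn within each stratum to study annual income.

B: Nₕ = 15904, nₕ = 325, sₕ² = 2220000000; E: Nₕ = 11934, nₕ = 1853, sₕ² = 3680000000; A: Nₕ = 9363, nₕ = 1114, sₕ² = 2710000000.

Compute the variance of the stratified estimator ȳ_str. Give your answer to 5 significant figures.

Var(ȳ_str) = Σₕ Wₕ²(1 − fₕ)sₕ²/nₕ with Wₕ = Nₕ/N, N = 37201.
B: Wₕ = 0.42751539; term = 0.42751539²·(1 − 0.02043511)·2220000000/325 = 1.2229433 × 10^6.
E: Wₕ = 0.32079783; term = 0.32079783²·(1 − 0.15527066)·3680000000/1853 = 172644.53.
A: Wₕ = 0.25168678; term = 0.25168678²·(1 − 0.11897896)·2710000000/1114 = 135766.05.
Sum = 1.5313539 × 10^6.

1.5314 × 10^6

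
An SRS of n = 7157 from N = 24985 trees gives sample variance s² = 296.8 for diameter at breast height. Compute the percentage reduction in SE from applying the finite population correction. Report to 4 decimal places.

f = n/N = 7157/24985 = 0.28645187.
SE_no-fpc = √(s²/n) = 0.20364157; SE_fpc = √((1−f)s²/n) = 0.17201966.
Ratio = √(1−f) = 0.84471778. Reduction = 100·(1 − 0.84471778) = 15.5282%.

15.5282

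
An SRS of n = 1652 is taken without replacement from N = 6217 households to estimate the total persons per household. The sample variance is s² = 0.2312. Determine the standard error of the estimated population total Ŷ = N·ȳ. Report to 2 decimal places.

Var(Ŷ) = N²·Var(ȳ) = N²·(1 − n/N)·s²/n.
f = 1652/6217 = 0.26572302; Var(ȳ) = 0.73427698·0.2312/1652 = 1.0276322 × 10^-4.
Var(Ŷ) = 6217² · (1.0276322 × 10^-4) = 3971.9104.
SE(Ŷ) = √(3971.9104) = 63.02.

63.02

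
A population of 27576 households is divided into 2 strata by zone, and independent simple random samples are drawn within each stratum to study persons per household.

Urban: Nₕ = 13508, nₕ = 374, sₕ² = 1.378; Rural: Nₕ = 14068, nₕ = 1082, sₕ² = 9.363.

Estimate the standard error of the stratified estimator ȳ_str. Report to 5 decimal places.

Var(ȳ_str) = Σₕ Wₕ²(1 − fₕ)sₕ²/nₕ with Wₕ = Nₕ/N, N = 27576.
Urban: Wₕ = 0.48984624; term = 0.48984624²·(1 − 0.02768730)·1.378/374 = 8.5961332 × 10^-4.
Rural: Wₕ = 0.51015376; term = 0.51015376²·(1 − 0.07691214)·9.363/1082 = 0.002078897.
Sum = 0.0029385103.
SE = √(0.0029385103) = 0.05421.

0.05421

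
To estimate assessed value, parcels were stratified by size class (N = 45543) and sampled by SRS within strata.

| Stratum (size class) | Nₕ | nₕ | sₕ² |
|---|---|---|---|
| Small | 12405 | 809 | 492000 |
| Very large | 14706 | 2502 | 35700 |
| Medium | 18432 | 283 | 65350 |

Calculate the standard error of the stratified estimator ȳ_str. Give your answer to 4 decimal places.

Var(ȳ_str) = Σₕ Wₕ²(1 − fₕ)sₕ²/nₕ with Wₕ = Nₕ/N, N = 45543.
Small: Wₕ = 0.27237995; term = 0.27237995²·(1 − 0.06521564)·492000/809 = 42.177253.
Very large: Wₕ = 0.32290363; term = 0.32290363²·(1 − 0.17013464)·35700/2502 = 1.2346231.
Medium: Wₕ = 0.40471642; term = 0.40471642²·(1 − 0.01535373)·65350/283 = 37.242691.
Sum = 80.654567.
SE = √(80.654567) = 8.9808.

8.9808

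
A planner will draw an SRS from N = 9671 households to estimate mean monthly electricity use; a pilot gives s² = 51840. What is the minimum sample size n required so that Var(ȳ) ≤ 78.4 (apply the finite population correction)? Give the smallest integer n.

Without fpc, n₀ = s²/D = 51840/78.4 = 661.2245.
With fpc, (1 − n/N)·s²/n ≤ D requires n ≥ n₀/(1 + n₀/N) = 661.2245/(1 + 661.2245/9671) = 618.9086.
Rounding up, n = 619.

619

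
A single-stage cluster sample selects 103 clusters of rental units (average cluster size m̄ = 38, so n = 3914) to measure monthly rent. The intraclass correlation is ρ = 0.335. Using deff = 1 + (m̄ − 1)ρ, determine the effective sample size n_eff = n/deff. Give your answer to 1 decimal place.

deff = 1 + (38 − 1)·0.335 = 1 + 12.395 = 13.395.
n_eff = 3914 / 13.395 = 292.2.

292.2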